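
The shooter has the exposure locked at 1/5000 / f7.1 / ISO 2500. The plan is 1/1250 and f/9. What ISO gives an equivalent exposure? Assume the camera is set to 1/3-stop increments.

Shutter speed: 1/5000 → 1/4000 → 1/3200 → 1/2500 → 1/2000 → 1/1600 → 1/1250 — 2 stops slower (brighter).
Aperture: f/7.1 → f/8 → f/9 — 2/3 stop narrower (darker).
Net change so far: 1 1/3 stops brighter. Offset with the ISO: 2500 → 2000 → 1600 → 1250 → 1000.

ISO 1000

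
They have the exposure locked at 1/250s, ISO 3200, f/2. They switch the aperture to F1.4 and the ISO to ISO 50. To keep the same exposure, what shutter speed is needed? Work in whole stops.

Aperture: f/2 → f/1.4 — 1 stop wider (brighter).
ISO: 3200 → 1600 → 800 → 400 → 200 → 100 → 50 — 6 stops dropped (darker).
Net change so far: 5 stops darker. Offset with the shutter speed: 1/250 → 1/125 → 1/60 → 1/30 → 1/15 → 1/8.

1/8s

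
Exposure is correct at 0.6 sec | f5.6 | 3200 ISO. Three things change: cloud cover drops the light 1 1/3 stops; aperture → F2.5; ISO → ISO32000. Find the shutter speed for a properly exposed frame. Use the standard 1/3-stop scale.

1/30s

Scene light: 1 1/3 stops darker.
Aperture: f/5.6 → f/5 → f/4.5 → f/4 → f/3.5 → f/3.2 → f/2.8 → f/2.5 — 2 1/3 stops opened up (brighter).
ISO: 3200 → 4000 → 5000 → 6400 → 8000 → 10000 → 12800 → 16000 → 20000 → 25600 → 32000 — 3 1/3 stops raised (brighter).
Net so far: 4 1/3 stops brighter. Shutter speed: 0.6 → 0.5 → 0.4 → 0.3 → 1/4 → 1/5 → 1/6 → 1/8 → 1/10 → 1/13 → 1/15 → 1/20 → 1/25 → 1/30.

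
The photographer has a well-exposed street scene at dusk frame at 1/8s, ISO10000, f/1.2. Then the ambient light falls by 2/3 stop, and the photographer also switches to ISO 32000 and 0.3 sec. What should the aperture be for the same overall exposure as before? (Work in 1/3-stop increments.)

Scene light: 2/3 stop darker.
ISO: 10000 → 12800 → 16000 → 20000 → 25600 → 32000 — 1 2/3 stops higher (brighter).
Shutter speed: 1/8 → 1/6 → 1/5 → 1/4 → 0.3 — 1 1/3 stops slower (brighter).
Net so far: 2 1/3 stops brighter. Aperture: f/1.2 → f/1.4 → f/1.6 → f/1.8 → f/2 → f/2.2 → f/2.5 → f/2.8.

f/2.8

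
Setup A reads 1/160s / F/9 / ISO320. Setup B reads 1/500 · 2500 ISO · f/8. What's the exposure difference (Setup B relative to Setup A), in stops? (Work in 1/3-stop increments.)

1 2/3 stops brighter

Aperture: f/9 → f/8 — 1/3 stop opened up (brighter).
Shutter speed: 1/160 → 1/200 → 1/250 → 1/320 → 1/400 → 1/500 — 1 2/3 stops faster (darker).
ISO: 320 → 400 → 500 → 640 → 800 → 1000 → 1250 → 1600 → 2000 → 2500 — 3 stops higher (brighter).
Net: +1/3 −1 2/3 +3 = +1 2/3 stops.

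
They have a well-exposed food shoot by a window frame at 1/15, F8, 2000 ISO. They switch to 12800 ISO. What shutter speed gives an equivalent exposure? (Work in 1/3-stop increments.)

ISO: 2000 → 2500 → 3200 → 4000 → 5000 → 6400 → 8000 → 10000 → 12800 — 2 2/3 stops raised (brighter).
Need 2 2/3 stops darker from the shutter speed: 1/15 → 1/20 → 1/25 → 1/30 → 1/40 → 1/50 → 1/60 → 1/80 → 1/100.

1/100s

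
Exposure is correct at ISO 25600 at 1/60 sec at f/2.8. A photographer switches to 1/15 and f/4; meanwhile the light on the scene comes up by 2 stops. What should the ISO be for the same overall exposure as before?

ISO 3200

Scene light: 2 stops brighter.
Shutter speed: 1/60 → 1/30 → 1/15 — 2 stops slower (brighter).
Aperture: f/2.8 → f/4 — 1 stop stopped down (darker).
Net so far: 3 stops brighter. ISO: 25600 → 12800 → 6400 → 3200.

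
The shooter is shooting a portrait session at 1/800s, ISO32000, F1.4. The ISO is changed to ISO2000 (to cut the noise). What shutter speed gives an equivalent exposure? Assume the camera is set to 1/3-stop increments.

ISO: 32000 → 25600 → 20000 → 16000 → 12800 → 10000 → 8000 → 6400 → 5000 → 4000 → 3200 → 2500 → 2000 — 4 stops dropped (darker).
Need 4 stops brighter from the shutter speed: 1/800 → 1/640 → 1/500 → 1/400 → 1/320 → 1/250 → 1/200 → 1/160 → 1/125 → 1/100 → 1/80 → 1/60 → 1/50.

1/50s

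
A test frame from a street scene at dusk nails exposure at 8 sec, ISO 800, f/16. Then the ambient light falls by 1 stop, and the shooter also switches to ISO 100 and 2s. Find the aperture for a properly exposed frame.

Scene light: 1 stop darker.
ISO: 800 → 400 → 200 → 100 — 3 stops lower (darker).
Shutter speed: 8 → 4 → 2 — 2 stops shorter (darker).
Net so far: 6 stops darker. Aperture: f/16 → f/11 → f/8 → f/5.6 → f/4 → f/2.8 → f/2.

f/2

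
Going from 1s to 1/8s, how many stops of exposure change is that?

1 → 1/2 → 1/4 → 1/8 — count the steps: 3 stops.

3 stops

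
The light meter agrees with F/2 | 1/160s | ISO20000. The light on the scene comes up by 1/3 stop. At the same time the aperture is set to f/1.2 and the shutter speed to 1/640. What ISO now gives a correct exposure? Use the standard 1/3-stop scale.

ISO 25600

Scene light: 1/3 stop brighter.
Aperture: f/2 → f/1.8 → f/1.6 → f/1.4 → f/1.2 — 1 1/3 stops wider (brighter).
Shutter speed: 1/160 → 1/200 → 1/250 → 1/320 → 1/400 → 1/500 → 1/640 — 2 stops faster (darker).
Net so far: 1/3 stop darker. ISO: 20000 → 25600.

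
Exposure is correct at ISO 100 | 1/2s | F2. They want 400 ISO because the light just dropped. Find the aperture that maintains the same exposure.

ISO: 100 → 200 → 400 — 2 stops raised (brighter).
Need 2 stops darker from the aperture: f/2 → f/2.8 → f/4.

f/4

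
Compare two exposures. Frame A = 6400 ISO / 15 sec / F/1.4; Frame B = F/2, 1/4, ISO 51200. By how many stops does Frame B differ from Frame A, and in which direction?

4 stops darker

Aperture: f/1.4 → f/2 — 1 stop smaller aperture (darker).
Shutter speed: 15 → 8 → 4 → 2 → 1 → 1/2 → 1/4 — 6 stops shorter (darker).
ISO: 6400 → 12800 → 25600 → 51200 — 3 stops raised (brighter).
Net: −1 −6 +3 = −4 stops.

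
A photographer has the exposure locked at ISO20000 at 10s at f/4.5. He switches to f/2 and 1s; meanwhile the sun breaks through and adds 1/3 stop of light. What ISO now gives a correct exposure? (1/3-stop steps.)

Scene light: 1/3 stop brighter.
Aperture: f/4.5 → f/4 → f/3.5 → f/3.2 → f/2.8 → f/2.5 → f/2.2 → f/2 — 2 1/3 stops wider (brighter).
Shutter speed: 10 → 8 → 6 → 5 → 4 → 3.2 → 2.5 → 2 → 1.6 → 1.3 → 1 — 3 1/3 stops faster (darker).
Net so far: 2/3 stop darker. ISO: 20000 → 25600 → 32000.

ISO 32000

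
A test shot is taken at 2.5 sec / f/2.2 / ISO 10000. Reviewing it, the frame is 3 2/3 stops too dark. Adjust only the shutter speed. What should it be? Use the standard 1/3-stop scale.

30 s

Underexposed by 3 2/3 stops → need 3 2/3 stops brighter.
Shutter speed: 2.5 → 3.2 → 4 → 5 → 6 → 8 → 10 → 13 → 15 → 20 → 25 → 30.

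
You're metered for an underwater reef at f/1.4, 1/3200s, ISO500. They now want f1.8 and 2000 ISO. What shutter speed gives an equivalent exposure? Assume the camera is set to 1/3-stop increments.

Aperture: f/1.4 → f/1.6 → f/1.8 — 2/3 stop narrower (darker).
ISO: 500 → 640 → 800 → 1000 → 1250 → 1600 → 2000 — 2 stops higher (brighter).
Net change so far: 1 1/3 stops brighter. Offset with the shutter speed: 1/3200 → 1/4000 → 1/5000 → 1/6400 → 1/8000.

1/8000s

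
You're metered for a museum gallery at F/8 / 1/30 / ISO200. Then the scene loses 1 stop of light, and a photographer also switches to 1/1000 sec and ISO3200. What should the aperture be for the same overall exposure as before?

f/4

Scene light: 1 stop darker.
Shutter speed: 1/30 → 1/60 → 1/125 → 1/250 → 1/500 → 1/1000 — 5 stops faster (darker).
ISO: 200 → 400 → 800 → 1600 → 3200 — 4 stops higher (brighter).
Net so far: 2 stops darker. Aperture: f/8 → f/5.6 → f/4.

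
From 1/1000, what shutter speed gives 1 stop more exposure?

1/500s

Shutter speed: 1/1000 → 1/500 — 1 stop longer (brighter).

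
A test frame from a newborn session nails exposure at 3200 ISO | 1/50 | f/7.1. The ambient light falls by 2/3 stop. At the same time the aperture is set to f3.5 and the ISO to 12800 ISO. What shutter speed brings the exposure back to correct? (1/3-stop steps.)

1/500s

Scene light: 2/3 stop darker.
Aperture: f/7.1 → f/6.3 → f/5.6 → f/5 → f/4.5 → f/4 → f/3.5 — 2 stops larger aperture (brighter).
ISO: 3200 → 4000 → 5000 → 6400 → 8000 → 10000 → 12800 — 2 stops raised (brighter).
Net so far: 3 1/3 stops brighter. Shutter speed: 1/50 → 1/60 → 1/80 → 1/100 → 1/125 → 1/160 → 1/200 → 1/250 → 1/320 → 1/400 → 1/500.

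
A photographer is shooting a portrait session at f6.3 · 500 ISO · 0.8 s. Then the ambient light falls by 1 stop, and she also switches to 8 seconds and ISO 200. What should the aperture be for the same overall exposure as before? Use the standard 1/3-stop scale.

Scene light: 1 stop darker.
Shutter speed: 0.8 → 1 → 1.3 → 1.6 → 2 → 2.5 → 3.2 → 4 → 5 → 6 → 8 — 3 1/3 stops slower (brighter).
ISO: 500 → 400 → 320 → 250 → 200 — 1 1/3 stops dropped (darker).
Net so far: 1 stop brighter. Aperture: f/6.3 → f/7.1 → f/8 → f/9.

f/9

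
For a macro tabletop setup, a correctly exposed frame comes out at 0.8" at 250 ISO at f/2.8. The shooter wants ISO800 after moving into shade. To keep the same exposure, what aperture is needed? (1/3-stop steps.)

ISO: 250 → 320 → 400 → 500 → 640 → 800 — 1 2/3 stops higher (brighter).
Need 1 2/3 stops darker from the aperture: f/2.8 → f/3.2 → f/3.5 → f/4 → f/4.5 → f/5.

f/5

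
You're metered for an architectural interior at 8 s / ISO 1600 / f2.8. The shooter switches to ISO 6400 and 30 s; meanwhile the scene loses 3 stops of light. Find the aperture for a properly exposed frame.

f/4

Scene light: 3 stops darker.
ISO: 1600 → 3200 → 6400 — 2 stops higher (brighter).
Shutter speed: 8 → 15 → 30 — 2 stops slower (brighter).
Net so far: 1 stop brighter. Aperture: f/2.8 → f/4.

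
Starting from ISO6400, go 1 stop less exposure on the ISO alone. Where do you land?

ISO: 6400 → 3200 — 1 stop dropped (darker).

ISO 3200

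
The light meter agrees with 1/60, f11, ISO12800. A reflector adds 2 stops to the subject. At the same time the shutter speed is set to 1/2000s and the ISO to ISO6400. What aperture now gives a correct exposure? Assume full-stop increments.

Scene light: 2 stops brighter.
Shutter speed: 1/60 → 1/125 → 1/250 → 1/500 → 1/1000 → 1/2000 — 5 stops shorter (darker).
ISO: 12800 → 6400 — 1 stop dropped (darker).
Net so far: 4 stops darker. Aperture: f/11 → f/8 → f/5.6 → f/4 → f/2.8.

f/2.8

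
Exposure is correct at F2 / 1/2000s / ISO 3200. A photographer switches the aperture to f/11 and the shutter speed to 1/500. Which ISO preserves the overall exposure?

Aperture: f/2 → f/2.8 → f/4 → f/5.6 → f/8 → f/11 — 5 stops stopped down (darker).
Shutter speed: 1/2000 → 1/1000 → 1/500 — 2 stops slower (brighter).
Net change so far: 3 stops darker. Offset with the ISO: 3200 → 6400 → 12800 → 25600.

ISO 25600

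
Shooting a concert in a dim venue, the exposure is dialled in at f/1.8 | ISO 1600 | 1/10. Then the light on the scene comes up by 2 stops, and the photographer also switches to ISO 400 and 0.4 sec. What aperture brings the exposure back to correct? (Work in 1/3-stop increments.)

f/3.5

Scene light: 2 stops brighter.
ISO: 1600 → 1250 → 1000 → 800 → 640 → 500 → 400 — 2 stops lower (darker).
Shutter speed: 1/10 → 1/8 → 1/6 → 1/5 → 1/4 → 0.3 → 0.4 — 2 stops slower (brighter).
Net so far: 2 stops brighter. Aperture: f/1.8 → f/2 → f/2.2 → f/2.5 → f/2.8 → f/3.2 → f/3.5.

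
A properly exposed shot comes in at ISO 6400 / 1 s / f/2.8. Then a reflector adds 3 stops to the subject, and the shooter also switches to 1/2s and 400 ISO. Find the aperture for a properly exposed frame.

Scene light: 3 stops brighter.
Shutter speed: 1 → 1/2 — 1 stop shorter (darker).
ISO: 6400 → 3200 → 1600 → 800 → 400 — 4 stops dropped (darker).
Net so far: 2 stops darker. Aperture: f/2.8 → f/2 → f/1.4.

f/1.4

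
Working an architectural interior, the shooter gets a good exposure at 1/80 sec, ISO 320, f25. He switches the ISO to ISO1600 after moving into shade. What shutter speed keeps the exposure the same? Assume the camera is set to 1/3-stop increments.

ISO: 320 → 400 → 500 → 640 → 800 → 1000 → 1250 → 1600 — 2 1/3 stops higher (brighter).
Need 2 1/3 stops darker from the shutter speed: 1/80 → 1/100 → 1/125 → 1/160 → 1/200 → 1/250 → 1/320 → 1/400.

1/400s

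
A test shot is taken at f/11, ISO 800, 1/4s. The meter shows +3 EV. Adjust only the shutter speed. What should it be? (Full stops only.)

1/30s

Overexposed by 3 stops → need 3 stops darker.
Shutter speed: 1/4 → 1/8 → 1/15 → 1/30.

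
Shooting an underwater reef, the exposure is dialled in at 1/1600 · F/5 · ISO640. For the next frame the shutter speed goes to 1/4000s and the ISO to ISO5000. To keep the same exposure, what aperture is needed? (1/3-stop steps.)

Shutter speed: 1/1600 → 1/2000 → 1/2500 → 1/3200 → 1/4000 — 1 1/3 stops faster (darker).
ISO: 640 → 800 → 1000 → 1250 → 1600 → 2000 → 2500 → 3200 → 4000 → 5000 — 3 stops higher (brighter).
Net change so far: 1 2/3 stops brighter. Offset with the aperture: f/5 → f/5.6 → f/6.3 → f/7.1 → f/8 → f/9.

f/9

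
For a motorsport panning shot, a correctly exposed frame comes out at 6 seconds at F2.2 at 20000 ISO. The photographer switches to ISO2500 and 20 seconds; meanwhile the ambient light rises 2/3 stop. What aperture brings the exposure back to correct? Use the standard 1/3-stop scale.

Scene light: 2/3 stop brighter.
ISO: 20000 → 16000 → 12800 → 10000 → 8000 → 6400 → 5000 → 4000 → 3200 → 2500 — 3 stops lower (darker).
Shutter speed: 6 → 8 → 10 → 13 → 15 → 20 — 1 2/3 stops slower (brighter).
Net so far: 2/3 stop darker. Aperture: f/2.2 → f/2 → f/1.8.

f/1.8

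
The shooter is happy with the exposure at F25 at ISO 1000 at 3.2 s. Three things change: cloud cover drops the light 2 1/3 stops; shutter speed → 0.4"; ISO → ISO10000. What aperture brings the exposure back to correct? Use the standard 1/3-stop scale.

f/13

Scene light: 2 1/3 stops darker.
Shutter speed: 3.2 → 2.5 → 2 → 1.6 → 1.3 → 1 → 0.8 → 0.6 → 0.5 → 0.4 — 3 stops shorter (darker).
ISO: 1000 → 1250 → 1600 → 2000 → 2500 → 3200 → 4000 → 5000 → 6400 → 8000 → 10000 — 3 1/3 stops higher (brighter).
Net so far: 2 stops darker. Aperture: f/25 → f/22 → f/20 → f/18 → f/16 → f/14 → f/13.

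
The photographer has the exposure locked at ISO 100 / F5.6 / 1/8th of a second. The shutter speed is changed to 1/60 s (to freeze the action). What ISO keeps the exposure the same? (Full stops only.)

ISO 800

Shutter speed: 1/8 → 1/15 → 1/30 → 1/60 — 3 stops faster (darker).
Need 3 stops brighter from the ISO: 100 → 200 → 400 → 800.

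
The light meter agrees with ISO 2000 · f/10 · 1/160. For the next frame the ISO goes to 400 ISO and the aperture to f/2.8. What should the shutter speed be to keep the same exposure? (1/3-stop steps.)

ISO: 2000 → 1600 → 1250 → 1000 → 800 → 640 → 500 → 400 — 2 1/3 stops lower (darker).
Aperture: f/10 → f/9 → f/8 → f/7.1 → f/6.3 → f/5.6 → f/5 → f/4.5 → f/4 → f/3.5 → f/3.2 → f/2.8 — 3 2/3 stops larger aperture (brighter).
Net change so far: 1 1/3 stops brighter. Offset with the shutter speed: 1/160 → 1/200 → 1/250 → 1/320 → 1/400.

1/400s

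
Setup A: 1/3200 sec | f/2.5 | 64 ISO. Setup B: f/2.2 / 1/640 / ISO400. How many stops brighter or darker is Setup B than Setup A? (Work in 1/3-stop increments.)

5 1/3 stops brighter

Aperture: f/2.5 → f/2.2 — 1/3 stop wider (brighter).
Shutter speed: 1/3200 → 1/2500 → 1/2000 → 1/1600 → 1/1250 → 1/1000 → 1/800 → 1/640 — 2 1/3 stops slower (brighter).
ISO: 64 → 80 → 100 → 125 → 160 → 200 → 250 → 320 → 400 — 2 2/3 stops raised (brighter).
Net: +1/3 +2 1/3 +2 2/3 = +5 1/3 stops.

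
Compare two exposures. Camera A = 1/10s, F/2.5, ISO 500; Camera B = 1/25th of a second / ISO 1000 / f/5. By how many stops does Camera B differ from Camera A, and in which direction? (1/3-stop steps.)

2 1/3 stops darker

Aperture: f/2.5 → f/2.8 → f/3.2 → f/3.5 → f/4 → f/4.5 → f/5 — 2 stops stopped down (darker).
Shutter speed: 1/10 → 1/13 → 1/15 → 1/20 → 1/25 — 1 1/3 stops shorter (darker).
ISO: 500 → 640 → 800 → 1000 — 1 stop higher (brighter).
Net: −2 −1 1/3 +1 = −2 1/3 stops.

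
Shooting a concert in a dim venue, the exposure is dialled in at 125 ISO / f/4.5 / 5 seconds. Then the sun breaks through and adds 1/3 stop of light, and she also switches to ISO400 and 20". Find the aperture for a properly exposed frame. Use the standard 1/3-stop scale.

Scene light: 1/3 stop brighter.
ISO: 125 → 160 → 200 → 250 → 320 → 400 — 1 2/3 stops higher (brighter).
Shutter speed: 5 → 6 → 8 → 10 → 13 → 15 → 20 — 2 stops longer (brighter).
Net so far: 4 stops brighter. Aperture: f/4.5 → f/5 → f/5.6 → f/6.3 → f/7.1 → f/8 → f/9 → f/10 → f/11 → f/13 → f/14 → f/16 → f/18.

f/18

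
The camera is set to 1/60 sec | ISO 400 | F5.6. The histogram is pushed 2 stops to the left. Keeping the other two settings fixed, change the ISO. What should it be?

ISO 1600

Underexposed by 2 stops → need 2 stops brighter.
ISO: 400 → 800 → 1600.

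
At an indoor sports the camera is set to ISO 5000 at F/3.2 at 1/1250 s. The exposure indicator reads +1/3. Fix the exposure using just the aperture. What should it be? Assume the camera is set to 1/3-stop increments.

f/3.5

Overexposed by 1/3 stop → need 1/3 stop darker.
Aperture: f/3.2 → f/3.5.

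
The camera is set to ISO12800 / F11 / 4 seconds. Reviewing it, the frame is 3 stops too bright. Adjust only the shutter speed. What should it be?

Overexposed by 3 stops → need 3 stops darker.
Shutter speed: 4 → 2 → 1 → 1/2.

1/2s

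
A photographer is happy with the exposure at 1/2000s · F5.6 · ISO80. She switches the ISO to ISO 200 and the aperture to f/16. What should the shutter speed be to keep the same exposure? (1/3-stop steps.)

1/640s

ISO: 80 → 100 → 125 → 160 → 200 — 1 1/3 stops raised (brighter).
Aperture: f/5.6 → f/6.3 → f/7.1 → f/8 → f/9 → f/10 → f/11 → f/13 → f/14 → f/16 — 3 stops stopped down (darker).
Net change so far: 1 2/3 stops darker. Offset with the shutter speed: 1/2000 → 1/1600 → 1/1250 → 1/1000 → 1/800 → 1/640.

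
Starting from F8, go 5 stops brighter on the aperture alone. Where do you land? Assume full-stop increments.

Aperture: f/8 → f/5.6 → f/4 → f/2.8 → f/2 → f/1.4 — 5 stops wider (brighter).

f/1.4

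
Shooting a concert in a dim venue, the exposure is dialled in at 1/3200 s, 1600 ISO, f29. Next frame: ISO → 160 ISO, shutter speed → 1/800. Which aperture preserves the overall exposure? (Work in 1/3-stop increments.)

ISO: 1600 → 1250 → 1000 → 800 → 640 → 500 → 400 → 320 → 250 → 200 → 160 — 3 1/3 stops lower (darker).
Shutter speed: 1/3200 → 1/2500 → 1/2000 → 1/1600 → 1/1250 → 1/1000 → 1/800 — 2 stops longer (brighter).
Net change so far: 1 1/3 stops darker. Offset with the aperture: f/29 → f/25 → f/22 → f/20 → f/18.

f/18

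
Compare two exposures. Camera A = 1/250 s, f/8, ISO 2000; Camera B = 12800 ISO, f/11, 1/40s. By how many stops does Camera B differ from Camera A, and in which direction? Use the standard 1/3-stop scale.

4 1/3 stops brighter

Aperture: f/8 → f/9 → f/10 → f/11 — 1 stop stopped down (darker).
Shutter speed: 1/250 → 1/200 → 1/160 → 1/125 → 1/100 → 1/80 → 1/60 → 1/50 → 1/40 — 2 2/3 stops longer (brighter).
ISO: 2000 → 2500 → 3200 → 4000 → 5000 → 6400 → 8000 → 10000 → 12800 — 2 2/3 stops higher (brighter).
Net: −1 +2 2/3 +2 2/3 = +4 1/3 stops.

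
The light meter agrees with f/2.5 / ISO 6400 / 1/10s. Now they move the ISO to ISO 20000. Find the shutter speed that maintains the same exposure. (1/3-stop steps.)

ISO: 6400 → 8000 → 10000 → 12800 → 16000 → 20000 — 1 2/3 stops higher (brighter).
Need 1 2/3 stops darker from the shutter speed: 1/10 → 1/13 → 1/15 → 1/20 → 1/25 → 1/30.

1/30s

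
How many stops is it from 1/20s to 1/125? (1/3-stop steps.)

2 2/3 stops

1/20 → 1/25 → 1/30 → 1/40 → 1/50 → 1/60 → 1/80 → 1/100 → 1/125 — count the steps: 8 third-stops = 2 2/3 stops.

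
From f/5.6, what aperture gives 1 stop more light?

Aperture: f/5.6 → f/4 — 1 stop opened up (brighter).

f/4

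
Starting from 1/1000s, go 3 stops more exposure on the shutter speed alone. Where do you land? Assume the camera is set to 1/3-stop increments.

Shutter speed: 1/1000 → 1/800 → 1/640 → 1/500 → 1/400 → 1/320 → 1/250 → 1/200 → 1/160 → 1/125 — 3 stops slower (brighter).

1/125s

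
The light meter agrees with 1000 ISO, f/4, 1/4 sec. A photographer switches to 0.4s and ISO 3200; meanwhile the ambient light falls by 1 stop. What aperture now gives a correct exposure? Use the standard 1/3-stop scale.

f/6.3

Scene light: 1 stop darker.
Shutter speed: 1/4 → 0.3 → 0.4 — 2/3 stop slower (brighter).
ISO: 1000 → 1250 → 1600 → 2000 → 2500 → 3200 — 1 2/3 stops raised (brighter).
Net so far: 1 1/3 stops brighter. Aperture: f/4 → f/4.5 → f/5 → f/5.6 → f/6.3.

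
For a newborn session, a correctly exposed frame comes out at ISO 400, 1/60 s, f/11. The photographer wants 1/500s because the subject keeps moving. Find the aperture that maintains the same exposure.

f/4

Shutter speed: 1/60 → 1/125 → 1/250 → 1/500 — 3 stops faster (darker).
Need 3 stops brighter from the aperture: f/11 → f/8 → f/5.6 → f/4.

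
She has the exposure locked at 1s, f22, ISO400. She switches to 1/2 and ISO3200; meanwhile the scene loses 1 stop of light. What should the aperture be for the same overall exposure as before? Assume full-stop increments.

Scene light: 1 stop darker.
Shutter speed: 1 → 1/2 — 1 stop shorter (darker).
ISO: 400 → 800 → 1600 → 3200 — 3 stops higher (brighter).
Net so far: 1 stop brighter. Aperture: f/22 → f/32.

f/32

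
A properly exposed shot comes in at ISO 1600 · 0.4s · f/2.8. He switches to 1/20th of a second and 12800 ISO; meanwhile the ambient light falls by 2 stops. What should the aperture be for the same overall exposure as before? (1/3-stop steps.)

f/1.4

Scene light: 2 stops darker.
Shutter speed: 0.4 → 0.3 → 1/4 → 1/5 → 1/6 → 1/8 → 1/10 → 1/13 → 1/15 → 1/20 — 3 stops shorter (darker).
ISO: 1600 → 2000 → 2500 → 3200 → 4000 → 5000 → 6400 → 8000 → 10000 → 12800 — 3 stops higher (brighter).
Net so far: 2 stops darker. Aperture: f/2.8 → f/2.5 → f/2.2 → f/2 → f/1.8 → f/1.6 → f/1.4.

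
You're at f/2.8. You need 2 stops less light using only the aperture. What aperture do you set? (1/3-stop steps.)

Aperture: f/2.8 → f/3.2 → f/3.5 → f/4 → f/4.5 → f/5 → f/5.6 — 2 stops smaller aperture (darker).

f/5.6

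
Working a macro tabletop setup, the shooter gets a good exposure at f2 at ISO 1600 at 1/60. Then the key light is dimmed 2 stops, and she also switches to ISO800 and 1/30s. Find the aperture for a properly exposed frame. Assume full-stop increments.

Scene light: 2 stops darker.
ISO: 1600 → 800 — 1 stop dropped (darker).
Shutter speed: 1/60 → 1/30 — 1 stop slower (brighter).
Net so far: 2 stops darker. Aperture: f/2 → f/1.4 → f/1.0.

f/1.0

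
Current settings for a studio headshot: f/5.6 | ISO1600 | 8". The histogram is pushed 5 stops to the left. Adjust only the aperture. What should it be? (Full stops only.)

f/1.0

Underexposed by 5 stops → need 5 stops brighter.
Aperture: f/5.6 → f/4 → f/2.8 → f/2 → f/1.4 → f/1.0.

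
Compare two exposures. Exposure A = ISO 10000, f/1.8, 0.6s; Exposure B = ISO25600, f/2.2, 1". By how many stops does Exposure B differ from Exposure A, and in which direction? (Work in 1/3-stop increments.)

1 1/3 stops brighter

Aperture: f/1.8 → f/2 → f/2.2 — 2/3 stop smaller aperture (darker).
Shutter speed: 0.6 → 0.8 → 1 — 2/3 stop slower (brighter).
ISO: 10000 → 12800 → 16000 → 20000 → 25600 — 1 1/3 stops raised (brighter).
Net: −2/3 +2/3 +1 1/3 = +1 1/3 stops.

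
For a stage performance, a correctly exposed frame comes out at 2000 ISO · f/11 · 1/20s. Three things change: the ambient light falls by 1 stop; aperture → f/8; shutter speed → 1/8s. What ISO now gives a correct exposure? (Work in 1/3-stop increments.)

Scene light: 1 stop darker.
Aperture: f/11 → f/10 → f/9 → f/8 — 1 stop larger aperture (brighter).
Shutter speed: 1/20 → 1/15 → 1/13 → 1/10 → 1/8 — 1 1/3 stops longer (brighter).
Net so far: 1 1/3 stops brighter. ISO: 2000 → 1600 → 1250 → 1000 → 800.

ISO 800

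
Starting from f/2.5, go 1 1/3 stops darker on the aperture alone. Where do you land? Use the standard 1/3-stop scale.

f/4

Aperture: f/2.5 → f/2.8 → f/3.2 → f/3.5 → f/4 — 1 1/3 stops stopped down (darker).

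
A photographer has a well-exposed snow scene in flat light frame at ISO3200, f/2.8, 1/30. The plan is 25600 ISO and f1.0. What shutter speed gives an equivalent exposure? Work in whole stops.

ISO: 3200 → 6400 → 12800 → 25600 — 3 stops raised (brighter).
Aperture: f/2.8 → f/2 → f/1.4 → f/1.0 — 3 stops opened up (brighter).
Net change so far: 6 stops brighter. Offset with the shutter speed: 1/30 → 1/60 → 1/125 → 1/250 → 1/500 → 1/1000 → 1/2000.

1/2000s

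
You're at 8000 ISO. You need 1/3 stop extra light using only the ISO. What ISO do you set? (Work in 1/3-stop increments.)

ISO 10000

ISO: 8000 → 10000 — 1/3 stop higher (brighter).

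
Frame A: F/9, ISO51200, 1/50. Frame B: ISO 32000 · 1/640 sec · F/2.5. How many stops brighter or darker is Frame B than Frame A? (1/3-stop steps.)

Aperture: f/9 → f/8 → f/7.1 → f/6.3 → f/5.6 → f/5 → f/4.5 → f/4 → f/3.5 → f/3.2 → f/2.8 → f/2.5 — 3 2/3 stops wider (brighter).
Shutter speed: 1/50 → 1/60 → 1/80 → 1/100 → 1/125 → 1/160 → 1/200 → 1/250 → 1/320 → 1/400 → 1/500 → 1/640 — 3 2/3 stops faster (darker).
ISO: 51200 → 40000 → 32000 — 2/3 stop dropped (darker).
Net: +3 2/3 −3 2/3 −2/3 = −2/3 stops.

2/3 stop darker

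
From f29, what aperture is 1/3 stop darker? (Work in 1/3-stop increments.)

f/32

Aperture: f/29 → f/32 — 1/3 stop smaller aperture (darker).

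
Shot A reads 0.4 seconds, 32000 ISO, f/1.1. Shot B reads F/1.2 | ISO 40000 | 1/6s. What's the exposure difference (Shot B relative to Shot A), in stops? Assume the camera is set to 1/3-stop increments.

1 1/3 stops darker

Aperture: f/1.1 → f/1.2 — 1/3 stop stopped down (darker).
Shutter speed: 0.4 → 0.3 → 1/4 → 1/5 → 1/6 — 1 1/3 stops shorter (darker).
ISO: 32000 → 40000 — 1/3 stop higher (brighter).
Net: −1/3 −1 1/3 +1/3 = −1 1/3 stops.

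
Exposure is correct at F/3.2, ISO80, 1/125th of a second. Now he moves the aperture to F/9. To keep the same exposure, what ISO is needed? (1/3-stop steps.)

ISO 640

Aperture: f/3.2 → f/3.5 → f/4 → f/4.5 → f/5 → f/5.6 → f/6.3 → f/7.1 → f/8 → f/9 — 3 stops stopped down (darker).
Need 3 stops brighter from the ISO: 80 → 100 → 125 → 160 → 200 → 250 → 320 → 400 → 500 → 640.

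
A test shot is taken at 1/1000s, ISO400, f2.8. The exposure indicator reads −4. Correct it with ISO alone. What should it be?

ISO 6400

Underexposed by 4 stops → need 4 stops brighter.
ISO: 400 → 800 → 1600 → 3200 → 6400.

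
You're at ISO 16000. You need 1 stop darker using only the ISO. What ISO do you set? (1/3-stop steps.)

ISO 8000

ISO: 16000 → 12800 → 10000 → 8000 — 1 stop dropped (darker).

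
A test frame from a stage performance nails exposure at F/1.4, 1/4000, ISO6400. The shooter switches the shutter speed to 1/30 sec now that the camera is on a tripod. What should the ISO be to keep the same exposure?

ISO 50

Shutter speed: 1/4000 → 1/2000 → 1/1000 → 1/500 → 1/250 → 1/125 → 1/60 → 1/30 — 7 stops slower (brighter).
Need 7 stops darker from the ISO: 6400 → 3200 → 1600 → 800 → 400 → 200 → 100 → 50.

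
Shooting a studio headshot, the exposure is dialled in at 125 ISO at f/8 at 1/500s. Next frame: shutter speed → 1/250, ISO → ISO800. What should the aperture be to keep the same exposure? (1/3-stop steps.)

f/29

Shutter speed: 1/500 → 1/400 → 1/320 → 1/250 — 1 stop longer (brighter).
ISO: 125 → 160 → 200 → 250 → 320 → 400 → 500 → 640 → 800 — 2 2/3 stops higher (brighter).
Net change so far: 3 2/3 stops brighter. Offset with the aperture: f/8 → f/9 → f/10 → f/11 → f/13 → f/14 → f/16 → f/18 → f/20 → f/22 → f/25 → f/29.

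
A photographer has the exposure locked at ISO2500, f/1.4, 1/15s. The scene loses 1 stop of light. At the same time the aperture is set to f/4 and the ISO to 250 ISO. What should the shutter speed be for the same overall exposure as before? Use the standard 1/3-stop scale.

10 s

Scene light: 1 stop darker.
Aperture: f/1.4 → f/1.6 → f/1.8 → f/2 → f/2.2 → f/2.5 → f/2.8 → f/3.2 → f/3.5 → f/4 — 3 stops smaller aperture (darker).
ISO: 2500 → 2000 → 1600 → 1250 → 1000 → 800 → 640 → 500 → 400 → 320 → 250 — 3 1/3 stops lower (darker).
Net so far: 7 1/3 stops darker. Shutter speed: 1/15 → 1/13 → 1/10 → 1/8 → 1/6 → 1/5 → 1/4 → 0.3 → 0.4 → 0.5 → 0.6 → 0.8 → 1 → 1.3 → 1.6 → 2 → 2.5 → 3.2 → 4 → 5 → 6 → 8 → 10.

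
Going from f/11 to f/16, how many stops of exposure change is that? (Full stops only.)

1 stop

f/11 → f/16 — count the steps: 1 stop.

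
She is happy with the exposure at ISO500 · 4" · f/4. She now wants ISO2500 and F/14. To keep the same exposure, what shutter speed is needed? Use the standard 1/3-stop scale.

ISO: 500 → 640 → 800 → 1000 → 1250 → 1600 → 2000 → 2500 — 2 1/3 stops higher (brighter).
Aperture: f/4 → f/4.5 → f/5 → f/5.6 → f/6.3 → f/7.1 → f/8 → f/9 → f/10 → f/11 → f/13 → f/14 — 3 2/3 stops stopped down (darker).
Net change so far: 1 1/3 stops darker. Offset with the shutter speed: 4 → 5 → 6 → 8 → 10.

10 s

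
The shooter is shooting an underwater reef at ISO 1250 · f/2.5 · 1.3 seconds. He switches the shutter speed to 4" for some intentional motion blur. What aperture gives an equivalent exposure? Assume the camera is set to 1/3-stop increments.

f/4.5

Shutter speed: 1.3 → 1.6 → 2 → 2.5 → 3.2 → 4 — 1 2/3 stops slower (brighter).
Need 1 2/3 stops darker from the aperture: f/2.5 → f/2.8 → f/3.2 → f/3.5 → f/4 → f/4.5.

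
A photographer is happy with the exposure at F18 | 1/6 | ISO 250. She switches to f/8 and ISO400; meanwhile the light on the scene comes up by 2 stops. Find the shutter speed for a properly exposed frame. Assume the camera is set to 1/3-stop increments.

Scene light: 2 stops brighter.
Aperture: f/18 → f/16 → f/14 → f/13 → f/11 → f/10 → f/9 → f/8 — 2 1/3 stops wider (brighter).
ISO: 250 → 320 → 400 — 2/3 stop higher (brighter).
Net so far: 5 stops brighter. Shutter speed: 1/6 → 1/8 → 1/10 → 1/13 → 1/15 → 1/20 → 1/25 → 1/30 → 1/40 → 1/50 → 1/60 → 1/80 → 1/100 → 1/125 → 1/160 → 1/200.

1/200s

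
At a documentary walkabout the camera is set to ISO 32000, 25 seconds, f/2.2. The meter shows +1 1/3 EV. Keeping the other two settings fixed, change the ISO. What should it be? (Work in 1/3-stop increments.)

Overexposed by 1 1/3 stops → need 1 1/3 stops darker.
ISO: 32000 → 25600 → 20000 → 16000 → 12800.

ISO 12800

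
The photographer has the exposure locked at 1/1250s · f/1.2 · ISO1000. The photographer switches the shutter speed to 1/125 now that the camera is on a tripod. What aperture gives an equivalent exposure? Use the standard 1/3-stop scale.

f/4

Shutter speed: 1/1250 → 1/1000 → 1/800 → 1/640 → 1/500 → 1/400 → 1/320 → 1/250 → 1/200 → 1/160 → 1/125 — 3 1/3 stops longer (brighter).
Need 3 1/3 stops darker from the aperture: f/1.2 → f/1.4 → f/1.6 → f/1.8 → f/2 → f/2.2 → f/2.5 → f/2.8 → f/3.2 → f/3.5 → f/4.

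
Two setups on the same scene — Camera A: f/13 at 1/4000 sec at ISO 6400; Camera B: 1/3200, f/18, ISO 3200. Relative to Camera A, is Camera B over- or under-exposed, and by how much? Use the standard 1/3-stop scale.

1 2/3 stops darker

Aperture: f/13 → f/14 → f/16 → f/18 — 1 stop stopped down (darker).
Shutter speed: 1/4000 → 1/3200 — 1/3 stop slower (brighter).
ISO: 6400 → 5000 → 4000 → 3200 — 1 stop lower (darker).
Net: −1 +1/3 −1 = −1 2/3 stops.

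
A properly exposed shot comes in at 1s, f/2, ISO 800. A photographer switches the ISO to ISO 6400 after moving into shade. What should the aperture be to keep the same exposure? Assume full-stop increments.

f/5.6

ISO: 800 → 1600 → 3200 → 6400 — 3 stops raised (brighter).
Need 3 stops darker from the aperture: f/2 → f/2.8 → f/4 → f/5.6.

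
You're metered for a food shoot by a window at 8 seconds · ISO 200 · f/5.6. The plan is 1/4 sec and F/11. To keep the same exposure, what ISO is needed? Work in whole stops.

ISO 25600

Shutter speed: 8 → 4 → 2 → 1 → 1/2 → 1/4 — 5 stops shorter (darker).
Aperture: f/5.6 → f/8 → f/11 — 2 stops smaller aperture (darker).
Net change so far: 7 stops darker. Offset with the ISO: 200 → 400 → 800 → 1600 → 3200 → 6400 → 12800 → 25600.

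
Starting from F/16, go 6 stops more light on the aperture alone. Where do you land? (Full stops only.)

Aperture: f/16 → f/11 → f/8 → f/5.6 → f/4 → f/2.8 → f/2 — 6 stops wider (brighter).

f/2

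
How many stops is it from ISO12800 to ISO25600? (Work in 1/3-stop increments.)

12800 → 16000 → 20000 → 25600 — count the steps: 3 third-stops = 1 stop.

1 stop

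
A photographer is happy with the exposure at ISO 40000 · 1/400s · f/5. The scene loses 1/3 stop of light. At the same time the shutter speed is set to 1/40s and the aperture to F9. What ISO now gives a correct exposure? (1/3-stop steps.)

ISO 16000

Scene light: 1/3 stop darker.
Shutter speed: 1/400 → 1/320 → 1/250 → 1/200 → 1/160 → 1/125 → 1/100 → 1/80 → 1/60 → 1/50 → 1/40 — 3 1/3 stops slower (brighter).
Aperture: f/5 → f/5.6 → f/6.3 → f/7.1 → f/8 → f/9 — 1 2/3 stops smaller aperture (darker).
Net so far: 1 1/3 stops brighter. ISO: 40000 → 32000 → 25600 → 20000 → 16000.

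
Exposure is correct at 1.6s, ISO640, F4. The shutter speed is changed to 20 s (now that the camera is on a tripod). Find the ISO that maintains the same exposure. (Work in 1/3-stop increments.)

Shutter speed: 1.6 → 2 → 2.5 → 3.2 → 4 → 5 → 6 → 8 → 10 → 13 → 15 → 20 — 3 2/3 stops slower (brighter).
Need 3 2/3 stops darker from the ISO: 640 → 500 → 400 → 320 → 250 → 200 → 160 → 125 → 100 → 80 → 64 → 50.

ISO 50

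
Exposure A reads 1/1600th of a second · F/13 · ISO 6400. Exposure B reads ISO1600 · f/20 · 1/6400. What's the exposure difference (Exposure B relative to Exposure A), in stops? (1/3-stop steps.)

Aperture: f/13 → f/14 → f/16 → f/18 → f/20 — 1 1/3 stops smaller aperture (darker).
Shutter speed: 1/1600 → 1/2000 → 1/2500 → 1/3200 → 1/4000 → 1/5000 → 1/6400 — 2 stops shorter (darker).
ISO: 6400 → 5000 → 4000 → 3200 → 2500 → 2000 → 1600 — 2 stops lower (darker).
Net: −1 1/3 −2 −2 = −5 1/3 stops.

5 1/3 stops darker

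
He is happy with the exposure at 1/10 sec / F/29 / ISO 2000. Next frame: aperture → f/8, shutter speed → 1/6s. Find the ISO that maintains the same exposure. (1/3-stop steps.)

Aperture: f/29 → f/25 → f/22 → f/20 → f/18 → f/16 → f/14 → f/13 → f/11 → f/10 → f/9 → f/8 — 3 2/3 stops opened up (brighter).
Shutter speed: 1/10 → 1/8 → 1/6 — 2/3 stop longer (brighter).
Net change so far: 4 1/3 stops brighter. Offset with the ISO: 2000 → 1600 → 1250 → 1000 → 800 → 640 → 500 → 400 → 320 → 250 → 200 → 160 → 125 → 100.

ISO 100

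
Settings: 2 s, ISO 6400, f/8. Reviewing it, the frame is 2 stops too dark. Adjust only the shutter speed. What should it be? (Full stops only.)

8 s

Underexposed by 2 stops → need 2 stops brighter.
Shutter speed: 2 → 4 → 8.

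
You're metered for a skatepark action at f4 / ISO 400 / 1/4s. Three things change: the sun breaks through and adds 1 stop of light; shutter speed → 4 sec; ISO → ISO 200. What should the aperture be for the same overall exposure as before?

Scene light: 1 stop brighter.
Shutter speed: 1/4 → 1/2 → 1 → 2 → 4 — 4 stops slower (brighter).
ISO: 400 → 200 — 1 stop dropped (darker).
Net so far: 4 stops brighter. Aperture: f/4 → f/5.6 → f/8 → f/11 → f/16.

f/16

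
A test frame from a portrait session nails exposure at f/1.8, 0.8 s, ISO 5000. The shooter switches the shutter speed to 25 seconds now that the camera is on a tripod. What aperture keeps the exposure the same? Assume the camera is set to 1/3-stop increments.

f/10

Shutter speed: 0.8 → 1 → 1.3 → 1.6 → 2 → 2.5 → 3.2 → 4 → 5 → 6 → 8 → 10 → 13 → 15 → 20 → 25 — 5 stops longer (brighter).
Need 5 stops darker from the aperture: f/1.8 → f/2 → f/2.2 → f/2.5 → f/2.8 → f/3.2 → f/3.5 → f/4 → f/4.5 → f/5 → f/5.6 → f/6.3 → f/7.1 → f/8 → f/9 → f/10.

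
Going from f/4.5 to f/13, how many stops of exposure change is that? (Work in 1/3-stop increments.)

f/4.5 → f/5 → f/5.6 → f/6.3 → f/7.1 → f/8 → f/9 → f/10 → f/11 → f/13 — count the steps: 9 third-stops = 3 stops.

3 stops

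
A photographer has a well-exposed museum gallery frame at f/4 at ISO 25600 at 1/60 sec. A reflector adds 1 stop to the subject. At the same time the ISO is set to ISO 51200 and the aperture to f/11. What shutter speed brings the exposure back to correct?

1/30s

Scene light: 1 stop brighter.
ISO: 25600 → 51200 — 1 stop higher (brighter).
Aperture: f/4 → f/5.6 → f/8 → f/11 — 3 stops smaller aperture (darker).
Net so far: 1 stop darker. Shutter speed: 1/60 → 1/30.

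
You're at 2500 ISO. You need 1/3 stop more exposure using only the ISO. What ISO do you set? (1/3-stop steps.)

ISO 3200

ISO: 2500 → 3200 — 1/3 stop raised (brighter).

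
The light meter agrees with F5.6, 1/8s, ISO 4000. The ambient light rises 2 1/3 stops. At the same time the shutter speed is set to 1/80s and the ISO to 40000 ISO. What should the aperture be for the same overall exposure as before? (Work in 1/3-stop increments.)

f/13

Scene light: 2 1/3 stops brighter.
Shutter speed: 1/8 → 1/10 → 1/13 → 1/15 → 1/20 → 1/25 → 1/30 → 1/40 → 1/50 → 1/60 → 1/80 — 3 1/3 stops shorter (darker).
ISO: 4000 → 5000 → 6400 → 8000 → 10000 → 12800 → 16000 → 20000 → 25600 → 32000 → 40000 — 3 1/3 stops raised (brighter).
Net so far: 2 1/3 stops brighter. Aperture: f/5.6 → f/6.3 → f/7.1 → f/8 → f/9 → f/10 → f/11 → f/13.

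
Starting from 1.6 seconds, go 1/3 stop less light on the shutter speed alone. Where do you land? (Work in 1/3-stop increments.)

1.3 s

Shutter speed: 1.6 → 1.3 — 1/3 stop shorter (darker).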